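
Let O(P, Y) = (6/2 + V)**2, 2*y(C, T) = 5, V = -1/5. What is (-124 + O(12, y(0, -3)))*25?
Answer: -2904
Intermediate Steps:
V = -1/5 (V = -1*1/5 = -1/5 ≈ -0.20000)
y(C, T) = 5/2 (y(C, T) = (1/2)*5 = 5/2)
O(P, Y) = 196/25 (O(P, Y) = (6/2 - 1/5)**2 = (6*(1/2) - 1/5)**2 = (3 - 1/5)**2 = (14/5)**2 = 196/25)
(-124 + O(12, y(0, -3)))*25 = (-124 + 196/25)*25 = -2904/25*25 = -2904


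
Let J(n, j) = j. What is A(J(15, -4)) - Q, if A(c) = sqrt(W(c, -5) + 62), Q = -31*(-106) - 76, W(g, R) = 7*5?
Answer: -3210 + sqrt(97) ≈ -3200.2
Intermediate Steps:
W(g, R) = 35
Q = 3210 (Q = 3286 - 76 = 3210)
A(c) = sqrt(97) (A(c) = sqrt(35 + 62) = sqrt(97))
A(J(15, -4)) - Q = sqrt(97) - 1*3210 = sqrt(97) - 3210 = -3210 + sqrt(97)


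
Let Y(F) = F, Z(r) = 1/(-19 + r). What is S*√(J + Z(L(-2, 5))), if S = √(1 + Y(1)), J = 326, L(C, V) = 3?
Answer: √10430/4 ≈ 25.532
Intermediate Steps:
S = √2 (S = √(1 + 1) = √2 ≈ 1.4142)
S*√(J + Z(L(-2, 5))) = √2*√(326 + 1/(-19 + 3)) = √2*√(326 + 1/(-16)) = √2*√(326 - 1/16) = √2*√(5215/16) = √2*(√5215/4) = √10430/4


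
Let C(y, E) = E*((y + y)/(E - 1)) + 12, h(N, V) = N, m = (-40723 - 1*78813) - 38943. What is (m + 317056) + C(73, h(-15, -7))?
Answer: 1269807/8 ≈ 1.5873e+5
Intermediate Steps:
m = -158479 (m = (-40723 - 78813) - 38943 = -119536 - 38943 = -158479)
C(y, E) = 12 + 2*E*y/(-1 + E) (C(y, E) = E*((2*y)/(-1 + E)) + 12 = E*(2*y/(-1 + E)) + 12 = 2*E*y/(-1 + E) + 12 = 12 + 2*E*y/(-1 + E))
(m + 317056) + C(73, h(-15, -7)) = (-158479 + 317056) + 2*(-6 + 6*(-15) - 15*73)/(-1 - 15) = 158577 + 2*(-6 - 90 - 1095)/(-16) = 158577 + 2*(-1/16)*(-1191) = 158577 + 1191/8 = 1269807/8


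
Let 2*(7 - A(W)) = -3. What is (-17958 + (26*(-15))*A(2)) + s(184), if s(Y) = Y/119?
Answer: -2531303/119 ≈ -21271.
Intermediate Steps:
s(Y) = Y/119 (s(Y) = Y*(1/119) = Y/119)
A(W) = 17/2 (A(W) = 7 - 1/2*(-3) = 7 + 3/2 = 17/2)
(-17958 + (26*(-15))*A(2)) + s(184) = (-17958 + (26*(-15))*(17/2)) + (1/119)*184 = (-17958 - 390*17/2) + 184/119 = (-17958 - 3315) + 184/119 = -21273 + 184/119 = -2531303/119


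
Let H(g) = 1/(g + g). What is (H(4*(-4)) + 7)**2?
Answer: 49729/1024 ≈ 48.563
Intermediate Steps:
H(g) = 1/(2*g)
(H(4*(-4)) + 7)**2 = (1/(2*((4*(-4)))) + 7)**2 = ((1/2)/(-16) + 7)**2 = ((1/2)*(-1/16) + 7)**2 = (-1/32 + 7)**2 = (223/32)**2 = 49729/1024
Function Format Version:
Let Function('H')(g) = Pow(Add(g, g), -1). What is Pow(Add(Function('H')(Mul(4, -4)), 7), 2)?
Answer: Rational(49729, 1024) ≈ 48.563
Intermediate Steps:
Function('H')(g) = Mul(Rational(1, 2), Pow(g, -1)) (Function('H')(g) = Pow(Mul(2, g), -1) = Mul(Rational(1, 2), Pow(g, -1)))
Pow(Add(Function('H')(Mul(4, -4)), 7), 2) = Pow(Add(Mul(Rational(1, 2), Pow(Mul(4, -4), -1)), 7), 2) = Pow(Add(Mul(Rational(1, 2), Pow(-16, -1)), 7), 2) = Pow(Add(Mul(Rational(1, 2), Rational(-1, 16)), 7), 2) = Pow(Add(Rational(-1, 32), 7), 2) = Pow(Rational(223, 32), 2) = Rational(49729, 1024)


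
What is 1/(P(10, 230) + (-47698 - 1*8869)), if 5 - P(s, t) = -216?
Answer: -1/56346 ≈ -1.7747e-5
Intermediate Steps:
P(s, t) = 221 (P(s, t) = 5 - 1*(-216) = 5 + 216 = 221)
1/(P(10, 230) + (-47698 - 1*8869)) = 1/(221 + (-47698 - 1*8869)) = 1/(221 + (-47698 - 8869)) = 1/(221 - 56567) = 1/(-56346) = -1/56346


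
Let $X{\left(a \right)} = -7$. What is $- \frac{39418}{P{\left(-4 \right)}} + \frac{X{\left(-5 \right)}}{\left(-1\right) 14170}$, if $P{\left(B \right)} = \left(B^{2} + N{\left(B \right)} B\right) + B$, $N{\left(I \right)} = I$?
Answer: $- \frac{69819108}{49595} \approx -1407.8$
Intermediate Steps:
$P{\left(B \right)} = B + 2 B^{2}$ ($P{\left(B \right)} = \left(B^{2} + B B\right) + B = \left(B^{2} + B^{2}\right) + B = 2 B^{2} + B = B + 2 B^{2}$)
$- \frac{39418}{P{\left(-4 \right)}} + \frac{X{\left(-5 \right)}}{\left(-1\right) 14170} = - \frac{39418}{\left(-4\right) \left(1 + 2 \left(-4\right)\right)} - \frac{7}{\left(-1\right) 14170} = - \frac{39418}{\left(-4\right) \left(1 - 8\right)} - \frac{7}{-14170} = - \frac{39418}{\left(-4\right) \left(-7\right)} - - \frac{7}{14170} = - \frac{39418}{28} + \frac{7}{14170} = \left(-39418\right) \frac{1}{28} + \frac{7}{14170} = - \frac{19709}{14} + \frac{7}{14170} = - \frac{69819108}{49595}$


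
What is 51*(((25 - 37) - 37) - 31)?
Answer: -4080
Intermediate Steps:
51*(((25 - 37) - 37) - 31) = 51*((-12 - 37) - 31) = 51*(-49 - 31) = 51*(-80) = -4080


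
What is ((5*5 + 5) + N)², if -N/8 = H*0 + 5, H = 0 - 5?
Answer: 100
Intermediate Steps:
H = -5
N = -40 (N = -8*(-5*0 + 5) = -8*(0 + 5) = -8*5 = -40)
((5*5 + 5) + N)² = ((5*5 + 5) - 40)² = ((25 + 5) - 40)² = (30 - 40)² = (-10)² = 100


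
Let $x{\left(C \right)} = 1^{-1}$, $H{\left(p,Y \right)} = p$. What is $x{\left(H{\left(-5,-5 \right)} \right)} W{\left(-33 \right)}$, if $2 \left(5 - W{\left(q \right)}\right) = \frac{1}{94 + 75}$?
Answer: $\frac{1689}{338} \approx 4.997$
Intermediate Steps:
$W{\left(q \right)} = \frac{1689}{338}$ ($W{\left(q \right)} = 5 - \frac{1}{2 \left(94 + 75\right)} = 5 - \frac{1}{2 \cdot 169} = 5 - \frac{1}{338} = \frac{1689}{338}$)
$x{\left(C \right)} = 1$
$x{\left(H{\left(-5,-5 \right)} \right)} W{\left(-33 \right)} = 1 \cdot \frac{1689}{338} = \frac{1689}{338}$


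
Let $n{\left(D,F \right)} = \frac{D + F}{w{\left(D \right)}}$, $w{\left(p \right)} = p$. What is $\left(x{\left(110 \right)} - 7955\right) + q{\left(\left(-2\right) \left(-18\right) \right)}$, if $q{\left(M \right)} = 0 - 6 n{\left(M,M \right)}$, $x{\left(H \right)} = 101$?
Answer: $-7866$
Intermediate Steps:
$n{\left(D,F \right)} = \frac{D + F}{D}$
$q{\left(M \right)} = -12$ ($q{\left(M \right)} = 0 - 6 \frac{M + M}{M} = 0 - 6 \frac{2 M}{M} = 0 - 12 = -12$)
$\left(x{\left(110 \right)} - 7955\right) + q{\left(\left(-2\right) \left(-18\right) \right)} = \left(101 - 7955\right) - 12 = -7854 - 12 = -7866$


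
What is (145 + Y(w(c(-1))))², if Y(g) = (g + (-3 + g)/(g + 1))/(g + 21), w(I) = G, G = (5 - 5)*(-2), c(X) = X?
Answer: 1028196/49 ≈ 20984.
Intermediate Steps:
G = 0 (G = 0*(-2) = 0)
w(I) = 0
Y(g) = (g + (-3 + g)/(1 + g))/(21 + g)
(145 + Y(w(c(-1))))² = (145 + (-3 + 0² + 2*0)/(21 + 0² + 22*0))² = (145 + (-3 + 0 + 0)/(21 + 0 + 0))² = (145 - 3/21)² = (145 + (1/21)*(-3))² = (145 - ⅐)² = (1014/7)² = 1028196/49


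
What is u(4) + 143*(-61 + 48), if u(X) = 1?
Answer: -1858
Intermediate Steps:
u(4) + 143*(-61 + 48) = 1 + 143*(-61 + 48) = 1 + 143*(-13) = 1 - 1859 = -1858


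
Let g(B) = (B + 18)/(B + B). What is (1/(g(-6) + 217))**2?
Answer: 1/46656 ≈ 2.1433e-5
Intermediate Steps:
g(B) = (18 + B)/(2*B) (g(B) = (18 + B)/((2*B)) = (18 + B)*(1/(2*B)) = (18 + B)/(2*B))
(1/(g(-6) + 217))**2 = (1/((1/2)*(18 - 6)/(-6) + 217))**2 = (1/((1/2)*(-1/6)*12 + 217))**2 = (1/(-1 + 217))**2 = (1/216)**2 = 1/46656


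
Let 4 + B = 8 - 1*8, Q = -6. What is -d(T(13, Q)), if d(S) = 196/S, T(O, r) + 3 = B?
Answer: 28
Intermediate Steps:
B = -4 (B = -4 + (8 - 1*8) = -4 + (8 - 8) = -4 + 0 = -4)
T(O, r) = -7 (T(O, r) = -3 - 4 = -7)
-d(T(13, Q)) = -196/(-7) = -196*(-1)/7 = -1*(-28) = 28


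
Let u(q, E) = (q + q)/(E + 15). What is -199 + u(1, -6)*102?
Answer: -529/3 ≈ -176.33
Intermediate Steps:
u(q, E) = 2*q/(15 + E) (u(q, E) = (2*q)/(15 + E) = 2*q/(15 + E))
-199 + u(1, -6)*102 = -199 + (2*1/(15 - 6))*102 = -199 + (2*1/9)*102 = -199 + (2*1*(⅑))*102 = -199 + (2/9)*102 = -199 + 68/3 = -529/3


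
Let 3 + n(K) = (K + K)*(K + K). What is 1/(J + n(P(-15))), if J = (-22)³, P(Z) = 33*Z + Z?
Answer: 1/1029749 ≈ 9.7111e-7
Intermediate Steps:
P(Z) = 34*Z
n(K) = -3 + 4*K² (n(K) = -3 + (K + K)*(K + K) = -3 + (2*K)*(2*K) = -3 + 4*K²)
J = -10648
1/(J + n(P(-15))) = 1/(-10648 + (-3 + 4*(34*(-15))²)) = 1/(-10648 + (-3 + 4*(-510)²)) = 1/(-10648 + (-3 + 4*260100)) = 1/(-10648 + (-3 + 1040400)) = 1/(-10648 + 1040397) = 1/1029749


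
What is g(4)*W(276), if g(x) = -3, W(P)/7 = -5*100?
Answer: 10500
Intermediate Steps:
W(P) = -3500 (W(P) = 7*(-5*100) = 7*(-500) = -3500)
g(4)*W(276) = -3*(-3500) = 10500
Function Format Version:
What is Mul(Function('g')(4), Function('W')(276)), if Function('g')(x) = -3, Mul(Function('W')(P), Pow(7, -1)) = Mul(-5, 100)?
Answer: 10500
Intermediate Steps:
Function('W')(P) = -3500 (Function('W')(P) = Mul(7, Mul(-5, 100)) = Mul(7, -500) = -3500)
Mul(Function('g')(4), Function('W')(276)) = Mul(-3, -3500) = 10500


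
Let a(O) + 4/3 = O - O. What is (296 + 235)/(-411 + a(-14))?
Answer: -1593/1237 ≈ -1.2878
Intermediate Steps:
a(O) = -4/3 (a(O) = -4/3 + (O - O) = -4/3 + 0 = -4/3)
(296 + 235)/(-411 + a(-14)) = (296 + 235)/(-411 - 4/3) = 531/(-1237/3) = 531*(-3/1237) = -1593/1237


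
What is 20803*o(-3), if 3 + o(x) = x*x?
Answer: 124818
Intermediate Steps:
o(x) = -3 + x² (o(x) = -3 + x*x = -3 + x²)
20803*o(-3) = 20803*(-3 + (-3)²) = 20803*(-3 + 9) = 20803*6 = 124818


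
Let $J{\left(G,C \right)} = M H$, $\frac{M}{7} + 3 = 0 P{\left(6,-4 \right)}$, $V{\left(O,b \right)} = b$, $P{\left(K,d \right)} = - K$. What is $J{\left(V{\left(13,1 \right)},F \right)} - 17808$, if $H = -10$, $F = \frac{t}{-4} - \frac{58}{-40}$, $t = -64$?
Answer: $-17598$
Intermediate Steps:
$F = \frac{349}{20}$ ($F = - \frac{64}{-4} - \frac{58}{-40} = \left(-64\right) \left(- \frac{1}{4}\right) - - \frac{29}{20} = 16 + \frac{29}{20} = \frac{349}{20} \approx 17.45$)
$M = -21$ ($M = -21 + 7 \cdot 0 \left(\left(-1\right) 6\right) = -21 + 7 \cdot 0 \left(-6\right) = -21 + 7 \cdot 0 = -21 + 0 = -21$)
$J{\left(G,C \right)} = 210$ ($J{\left(G,C \right)} = \left(-21\right) \left(-10\right) = 210$)
$J{\left(V{\left(13,1 \right)},F \right)} - 17808 = 210 - 17808 = -17598$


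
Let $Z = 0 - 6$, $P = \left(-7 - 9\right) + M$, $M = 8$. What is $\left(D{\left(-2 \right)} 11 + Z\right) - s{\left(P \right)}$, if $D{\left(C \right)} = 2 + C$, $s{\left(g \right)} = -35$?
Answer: $29$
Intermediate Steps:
$P = -8$ ($P = \left(-7 - 9\right) + 8 = -16 + 8 = -8$)
$Z = -6$
$\left(D{\left(-2 \right)} 11 + Z\right) - s{\left(P \right)} = \left(\left(2 - 2\right) 11 - 6\right) - -35 = \left(0 \cdot 11 - 6\right) + 35 = \left(0 - 6\right) + 35 = -6 + 35 = 29$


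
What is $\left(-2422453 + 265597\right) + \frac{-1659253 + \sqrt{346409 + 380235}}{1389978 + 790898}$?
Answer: $- \frac{4703837145109}{2180876} + \frac{\sqrt{181661}}{1090438} \approx -2.1569 \cdot 10^{6}$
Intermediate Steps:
$\left(-2422453 + 265597\right) + \frac{-1659253 + \sqrt{346409 + 380235}}{1389978 + 790898} = -2156856 + \frac{-1659253 + \sqrt{726644}}{2180876} = -2156856 + \left(-1659253 + 2 \sqrt{181661}\right) \frac{1}{2180876} = -2156856 - \left(\frac{1659253}{2180876} - \frac{\sqrt{181661}}{1090438}\right) = - \frac{4703837145109}{2180876} + \frac{\sqrt{181661}}{1090438}$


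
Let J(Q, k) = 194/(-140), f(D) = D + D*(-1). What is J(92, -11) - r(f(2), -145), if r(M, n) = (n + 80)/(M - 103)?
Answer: -14541/7210 ≈ -2.0168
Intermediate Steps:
f(D) = 0 (f(D) = D - D = 0)
J(Q, k) = -97/70 (J(Q, k) = 194*(-1/140) = -97/70)
r(M, n) = (80 + n)/(-103 + M)
J(92, -11) - r(f(2), -145) = -97/70 - (80 - 145)/(-103 + 0) = -97/70 - (-65)/(-103) = -97/70 - (-1)*(-65)/103 = -97/70 - 1*65/103 = -97/70 - 65/103 = -14541/7210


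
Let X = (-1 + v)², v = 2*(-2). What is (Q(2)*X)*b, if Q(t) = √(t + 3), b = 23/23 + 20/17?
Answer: 925*√5/17 ≈ 121.67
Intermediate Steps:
v = -4
b = 37/17 (b = 23*(1/23) + 20*(1/17) = 1 + 20/17 = 37/17 ≈ 2.1765)
Q(t) = √(3 + t)
X = 25 (X = (-1 - 4)² = (-5)² = 25)
(Q(2)*X)*b = (√(3 + 2)*25)*(37/17) = (√5*25)*(37/17) = (25*√5)*(37/17) = 925*√5/17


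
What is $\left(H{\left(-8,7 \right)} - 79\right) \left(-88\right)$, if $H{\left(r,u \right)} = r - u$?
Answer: $8272$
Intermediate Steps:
$\left(H{\left(-8,7 \right)} - 79\right) \left(-88\right) = \left(\left(-8 - 7\right) - 79\right) \left(-88\right) = \left(-15 - 79\right) \left(-88\right) = \left(-94\right) \left(-88\right) = 8272$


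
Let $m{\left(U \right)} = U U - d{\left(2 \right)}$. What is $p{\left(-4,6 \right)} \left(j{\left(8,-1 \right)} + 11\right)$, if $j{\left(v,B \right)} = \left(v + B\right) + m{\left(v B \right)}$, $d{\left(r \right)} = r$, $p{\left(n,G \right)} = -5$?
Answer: $-400$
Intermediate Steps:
$m{\left(U \right)} = -2 + U^{2}$ ($m{\left(U \right)} = U U - 2 = U^{2} - 2 = -2 + U^{2}$)
$j{\left(v,B \right)} = -2 + B + v + B^{2} v^{2}$ ($j{\left(v,B \right)} = \left(v + B\right) + \left(-2 + \left(v B\right)^{2}\right) = \left(B + v\right) + \left(-2 + \left(B v\right)^{2}\right) = \left(B + v\right) + \left(-2 + B^{2} v^{2}\right) = -2 + B + v + B^{2} v^{2}$)
$p{\left(-4,6 \right)} \left(j{\left(8,-1 \right)} + 11\right) = - 5 \left(\left(-2 - 1 + 8 + \left(-1\right)^{2} \cdot 8^{2}\right) + 11\right) = - 5 \left(\left(-2 - 1 + 8 + 1 \cdot 64\right) + 11\right) = - 5 \left(\left(-2 - 1 + 8 + 64\right) + 11\right) = - 5 \left(69 + 11\right) = \left(-5\right) 80 = -400$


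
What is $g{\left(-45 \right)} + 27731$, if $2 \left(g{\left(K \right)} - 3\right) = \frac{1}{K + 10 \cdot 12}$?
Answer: $\frac{4160101}{150} \approx 27734.0$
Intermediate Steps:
$g{\left(K \right)} = 3 + \frac{1}{2 \left(120 + K\right)}$ ($g{\left(K \right)} = 3 + \frac{1}{2 \left(K + 10 \cdot 12\right)} = 3 + \frac{1}{2 \left(K + 120\right)} = 3 + \frac{1}{2 \left(120 + K\right)}$)
$g{\left(-45 \right)} + 27731 = \frac{721 + 6 \left(-45\right)}{2 \left(120 - 45\right)} + 27731 = \frac{721 - 270}{2 \cdot 75} + 27731 = \frac{1}{2} \cdot \frac{1}{75} \cdot 451 + 27731 = \frac{451}{150} + 27731 = \frac{4160101}{150}$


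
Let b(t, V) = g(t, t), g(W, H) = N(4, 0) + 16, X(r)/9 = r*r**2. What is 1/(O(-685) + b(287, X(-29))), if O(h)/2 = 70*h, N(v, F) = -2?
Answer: -1/95886 ≈ -1.0429e-5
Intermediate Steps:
X(r) = 9*r**3 (X(r) = 9*(r*r**2) = 9*r**3)
O(h) = 140*h (O(h) = 2*(70*h) = 140*h)
g(W, H) = 14 (g(W, H) = -2 + 16 = 14)
b(t, V) = 14
1/(O(-685) + b(287, X(-29))) = 1/(140*(-685) + 14) = 1/(-95900 + 14) = 1/(-95886) = -1/95886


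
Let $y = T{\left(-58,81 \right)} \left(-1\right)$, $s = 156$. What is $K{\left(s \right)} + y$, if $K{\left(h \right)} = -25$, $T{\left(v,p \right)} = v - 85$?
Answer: $118$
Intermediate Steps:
$T{\left(v,p \right)} = -85 + v$
$y = 143$ ($y = \left(-85 - 58\right) \left(-1\right) = \left(-143\right) \left(-1\right) = 143$)
$K{\left(s \right)} + y = -25 + 143 = 118$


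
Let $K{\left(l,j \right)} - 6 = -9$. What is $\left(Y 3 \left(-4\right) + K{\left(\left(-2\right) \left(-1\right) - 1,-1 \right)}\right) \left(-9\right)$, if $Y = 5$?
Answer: $567$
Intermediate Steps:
$K{\left(l,j \right)} = -3$ ($K{\left(l,j \right)} = 6 - 9 = -3$)
$\left(Y 3 \left(-4\right) + K{\left(\left(-2\right) \left(-1\right) - 1,-1 \right)}\right) \left(-9\right) = \left(5 \cdot 3 \left(-4\right) - 3\right) \left(-9\right) = \left(15 \left(-4\right) - 3\right) \left(-9\right) = \left(-60 - 3\right) \left(-9\right) = \left(-63\right) \left(-9\right) = 567$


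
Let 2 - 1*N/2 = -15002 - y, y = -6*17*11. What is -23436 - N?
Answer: -51200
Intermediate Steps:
y = -1122 (y = -102*11 = -1122)
N = 27764 (N = 4 - 2*(-15002 - 1*(-1122)) = 4 - 2*(-15002 + 1122) = 4 - 2*(-13880) = 4 + 27760 = 27764)
-23436 - N = -23436 - 1*27764 = -23436 - 27764 = -51200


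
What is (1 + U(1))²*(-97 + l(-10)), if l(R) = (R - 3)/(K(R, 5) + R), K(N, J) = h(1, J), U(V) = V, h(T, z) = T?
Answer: -3440/9 ≈ -382.22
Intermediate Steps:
K(N, J) = 1
l(R) = (-3 + R)/(1 + R) (l(R) = (R - 3)/(1 + R) = (-3 + R)/(1 + R))
(1 + U(1))²*(-97 + l(-10)) = (1 + 1)²*(-97 + (-3 - 10)/(1 - 10)) = 2²*(-97 - 13/(-9)) = 4*(-97 - ⅑*(-13)) = 4*(-97 + 13/9) = 4*(-860/9) = -3440/9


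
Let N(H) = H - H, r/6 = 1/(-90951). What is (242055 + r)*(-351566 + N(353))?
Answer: -2579925406874078/30317 ≈ -8.5098e+10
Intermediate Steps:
r = -2/30317 (r = 6/(-90951) = 6*(-1/90951) = -2/30317 ≈ -6.5970e-5)
N(H) = 0
(242055 + r)*(-351566 + N(353)) = (242055 - 2/30317)*(-351566 + 0) = (7338381433/30317)*(-351566) = -2579925406874078/30317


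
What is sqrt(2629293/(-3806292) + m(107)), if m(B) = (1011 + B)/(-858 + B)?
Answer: I*sqrt(494686342413854353)/476420882 ≈ 1.4763*I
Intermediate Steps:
m(B) = (1011 + B)/(-858 + B)
sqrt(2629293/(-3806292) + m(107)) = sqrt(2629293/(-3806292) + (1011 + 107)/(-858 + 107)) = sqrt(2629293*(-1/3806292) + 1118/(-751)) = sqrt(-876431/1268764 - 1/751*1118) = sqrt(-876431/1268764 - 1118/751) = sqrt(-2076677833/952841764) = I*sqrt(494686342413854353)/476420882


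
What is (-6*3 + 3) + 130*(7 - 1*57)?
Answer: -6515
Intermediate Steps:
(-6*3 + 3) + 130*(7 - 1*57) = (-18 + 3) + 130*(7 - 57) = -15 + 130*(-50) = -15 - 6500 = -6515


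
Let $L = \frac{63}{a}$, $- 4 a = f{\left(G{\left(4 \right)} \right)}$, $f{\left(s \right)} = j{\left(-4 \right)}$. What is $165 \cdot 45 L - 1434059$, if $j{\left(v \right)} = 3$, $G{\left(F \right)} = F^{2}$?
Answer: $-2057759$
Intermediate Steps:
$f{\left(s \right)} = 3$
$a = - \frac{3}{4}$ ($a = \left(- \frac{1}{4}\right) 3 = - \frac{3}{4} \approx -0.75$)
$L = -84$ ($L = \frac{63}{- \frac{3}{4}} = 63 \left(- \frac{4}{3}\right) = -84$)
$165 \cdot 45 L - 1434059 = 165 \cdot 45 \left(-84\right) - 1434059 = 7425 \left(-84\right) - 1434059 = -623700 - 1434059 = -2057759$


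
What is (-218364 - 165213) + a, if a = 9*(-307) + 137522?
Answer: -248818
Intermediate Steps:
a = 134759 (a = -2763 + 137522 = 134759)
(-218364 - 165213) + a = (-218364 - 165213) + 134759 = -383577 + 134759 = -248818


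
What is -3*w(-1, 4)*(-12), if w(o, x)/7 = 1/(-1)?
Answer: -252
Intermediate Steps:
w(o, x) = -7 (w(o, x) = 7/(-1) = 7*(-1) = -7)
-3*w(-1, 4)*(-12) = -3*(-7)*(-12) = 21*(-12) = -252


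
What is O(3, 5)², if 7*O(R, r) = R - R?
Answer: 0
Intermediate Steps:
O(R, r) = 0 (O(R, r) = (R - R)/7 = (⅐)*0 = 0)
O(3, 5)² = 0² = 0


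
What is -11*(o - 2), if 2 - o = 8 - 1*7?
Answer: 11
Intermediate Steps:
o = 1 (o = 2 - (8 - 1*7) = 2 - (8 - 7) = 2 - 1*1 = 2 - 1 = 1)
-11*(o - 2) = -11*(1 - 2) = -11*(-1) = 11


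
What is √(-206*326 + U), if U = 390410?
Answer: √323254 ≈ 568.55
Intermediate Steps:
√(-206*326 + U) = √(-206*326 + 390410) = √(-67156 + 390410) = √323254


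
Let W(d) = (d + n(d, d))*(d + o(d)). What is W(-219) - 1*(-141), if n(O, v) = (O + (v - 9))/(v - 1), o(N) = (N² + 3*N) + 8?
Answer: -2247859149/220 ≈ -1.0218e+7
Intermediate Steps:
o(N) = 8 + N² + 3*N
n(O, v) = (-9 + O + v)/(-1 + v) (n(O, v) = (O + (-9 + v))/(-1 + v) = (-9 + O + v)/(-1 + v))
W(d) = (d + (-9 + 2*d)/(-1 + d))*(8 + d² + 4*d) (W(d) = (d + (-9 + d + d)/(-1 + d))*(d + (8 + d² + 3*d)) = (d + (-9 + 2*d)/(-1 + d))*(8 + d² + 4*d))
W(-219) - 1*(-141) = (-72 + (-219)⁴ - 28*(-219) + 3*(-219)² + 5*(-219)³)/(-1 - 219) - 1*(-141) = (-72 + 2300257521 + 6132 + 3*47961 + 5*(-10503459))/(-220) + 141 = -(-72 + 2300257521 + 6132 + 143883 - 52517295)/220 + 141 = -1/220*2247890169 + 141 = -2247890169/220 + 141 = -2247859149/220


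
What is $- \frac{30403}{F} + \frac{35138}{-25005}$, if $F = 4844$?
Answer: $- \frac{930435487}{121124220} \approx -7.6817$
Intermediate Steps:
$- \frac{30403}{F} + \frac{35138}{-25005} = - \frac{30403}{4844} + \frac{35138}{-25005} = \left(-30403\right) \frac{1}{4844} + 35138 \left(- \frac{1}{25005}\right) = - \frac{30403}{4844} - \frac{35138}{25005} = - \frac{930435487}{121124220}$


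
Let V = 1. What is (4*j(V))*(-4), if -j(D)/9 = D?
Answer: 144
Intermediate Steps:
j(D) = -9*D
(4*j(V))*(-4) = (4*(-9*1))*(-4) = (4*(-9))*(-4) = -36*(-4) = 144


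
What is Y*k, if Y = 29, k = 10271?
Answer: 297859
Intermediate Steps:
Y*k = 29*10271 = 297859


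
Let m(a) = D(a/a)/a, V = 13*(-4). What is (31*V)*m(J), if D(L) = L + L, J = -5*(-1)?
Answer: -3224/5 ≈ -644.80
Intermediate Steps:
V = -52
J = 5
D(L) = 2*L
m(a) = 2/a (m(a) = (2*(a/a))/a = (2*1)/a = 2/a)
(31*V)*m(J) = (31*(-52))*(2/5) = -3224/5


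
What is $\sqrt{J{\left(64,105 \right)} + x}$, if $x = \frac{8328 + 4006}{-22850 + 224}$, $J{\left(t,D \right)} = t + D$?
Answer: $\frac{\sqrt{2395502610}}{3771} \approx 12.979$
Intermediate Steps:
$J{\left(t,D \right)} = D + t$
$x = - \frac{6167}{11313}$ ($x = \frac{12334}{-22626} = 12334 \left(- \frac{1}{22626}\right) = - \frac{6167}{11313} \approx -0.54513$)
$\sqrt{J{\left(64,105 \right)} + x} = \sqrt{\left(105 + 64\right) - \frac{6167}{11313}} = \sqrt{169 - \frac{6167}{11313}} = \sqrt{\frac{1905730}{11313}} = \frac{\sqrt{2395502610}}{3771}$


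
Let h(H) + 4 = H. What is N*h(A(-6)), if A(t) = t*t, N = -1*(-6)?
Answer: 192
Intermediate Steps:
N = 6
A(t) = t**2
h(H) = -4 + H
N*h(A(-6)) = 6*(-4 + (-6)**2) = 6*(-4 + 36) = 6*32 = 192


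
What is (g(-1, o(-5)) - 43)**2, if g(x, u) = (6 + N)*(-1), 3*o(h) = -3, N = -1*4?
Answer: 2025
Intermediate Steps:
N = -4
o(h) = -1 (o(h) = (1/3)*(-3) = -1)
g(x, u) = -2 (g(x, u) = (6 - 4)*(-1) = 2*(-1) = -2)
(g(-1, o(-5)) - 43)**2 = (-2 - 43)**2 = (-45)**2 = 2025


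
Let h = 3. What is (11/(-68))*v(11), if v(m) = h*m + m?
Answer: -121/17 ≈ -7.1176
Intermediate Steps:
v(m) = 4*m (v(m) = 3*m + m = 4*m)
(11/(-68))*v(11) = (11/(-68))*(4*11) = (11*(-1/68))*44 = -11/68*44 = -121/17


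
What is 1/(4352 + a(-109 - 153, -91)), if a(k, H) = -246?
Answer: 1/4106 ≈ 0.00024355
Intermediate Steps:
1/(4352 + a(-109 - 153, -91)) = 1/(4352 - 246) = 1/4106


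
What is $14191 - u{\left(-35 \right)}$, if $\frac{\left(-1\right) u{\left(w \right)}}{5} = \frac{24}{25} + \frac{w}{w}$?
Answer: $\frac{71004}{5} \approx 14201.0$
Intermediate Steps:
$u{\left(w \right)} = - \frac{49}{5}$ ($u{\left(w \right)} = - 5 \left(\frac{24}{25} + \frac{w}{w}\right) = - 5 \left(24 \cdot \frac{1}{25} + 1\right) = - 5 \left(\frac{24}{25} + 1\right) = \left(-5\right) \frac{49}{25} = - \frac{49}{5}$)
$14191 - u{\left(-35 \right)} = 14191 - - \frac{49}{5} = 14191 + \frac{49}{5} = \frac{71004}{5}$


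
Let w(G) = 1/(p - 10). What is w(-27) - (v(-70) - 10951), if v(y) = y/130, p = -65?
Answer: 10677737/975 ≈ 10952.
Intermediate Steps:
v(y) = y/130 (v(y) = y*(1/130) = y/130)
w(G) = -1/75 (w(G) = 1/(-65 - 10) = 1/(-75) = -1/75)
w(-27) - (v(-70) - 10951) = -1/75 - ((1/130)*(-70) - 10951) = -1/75 - (-7/13 - 10951) = -1/75 - 1*(-142370/13) = -1/75 + 142370/13 = 10677737/975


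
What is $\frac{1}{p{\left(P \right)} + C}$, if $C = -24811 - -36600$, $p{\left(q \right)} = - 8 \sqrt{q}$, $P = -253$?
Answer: $\frac{11789}{138996713} + \frac{8 i \sqrt{253}}{138996713} \approx 8.4815 \cdot 10^{-5} + 9.1547 \cdot 10^{-7} i$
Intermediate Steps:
$C = 11789$ ($C = -24811 + 36600 = 11789$)
$\frac{1}{p{\left(P \right)} + C} = \frac{1}{- 8 \sqrt{-253} + 11789} = \frac{1}{- 8 i \sqrt{253} + 11789} = \frac{1}{11789 - 8 i \sqrt{253}}$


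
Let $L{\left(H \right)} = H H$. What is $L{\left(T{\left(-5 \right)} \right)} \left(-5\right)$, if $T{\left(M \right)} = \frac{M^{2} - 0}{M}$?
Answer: $-125$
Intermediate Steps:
$T{\left(M \right)} = M$ ($T{\left(M \right)} = \frac{M^{2} + 0}{M} = \frac{M^{2}}{M} = M$)
$L{\left(H \right)} = H^{2}$
$L{\left(T{\left(-5 \right)} \right)} \left(-5\right) = \left(-5\right)^{2} \left(-5\right) = 25 \left(-5\right) = -125$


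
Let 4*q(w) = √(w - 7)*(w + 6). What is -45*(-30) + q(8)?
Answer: 2707/2 ≈ 1353.5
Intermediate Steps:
q(w) = √(-7 + w)*(6 + w)/4 (q(w) = (√(w - 7)*(w + 6))/4 = (√(-7 + w)*(6 + w))/4 = √(-7 + w)*(6 + w)/4)
-45*(-30) + q(8) = -45*(-30) + √(-7 + 8)*(6 + 8)/4 = 1350 + (¼)*√1*14 = 1350 + (¼)*1*14 = 1350 + 7/2 = 2707/2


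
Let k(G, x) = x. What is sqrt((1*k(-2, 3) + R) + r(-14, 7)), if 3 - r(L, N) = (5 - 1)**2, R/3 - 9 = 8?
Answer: sqrt(41) ≈ 6.4031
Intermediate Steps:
R = 51 (R = 27 + 3*8 = 27 + 24 = 51)
r(L, N) = -13 (r(L, N) = 3 - (5 - 1)**2 = 3 - 1*4**2 = 3 - 1*16 = 3 - 16 = -13)
sqrt((1*k(-2, 3) + R) + r(-14, 7)) = sqrt((1*3 + 51) - 13) = sqrt((3 + 51) - 13) = sqrt(54 - 13) = sqrt(41)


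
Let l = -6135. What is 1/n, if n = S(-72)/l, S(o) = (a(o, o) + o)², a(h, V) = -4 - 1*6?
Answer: -6135/6724 ≈ -0.91240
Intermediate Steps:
a(h, V) = -10 (a(h, V) = -4 - 6 = -10)
S(o) = (-10 + o)²
n = -6724/6135 (n = (-10 - 72)²/(-6135) = (-82)²*(-1/6135) = 6724*(-1/6135) = -6724/6135 ≈ -1.0960)
1/n = 1/(-6724/6135) = -6135/6724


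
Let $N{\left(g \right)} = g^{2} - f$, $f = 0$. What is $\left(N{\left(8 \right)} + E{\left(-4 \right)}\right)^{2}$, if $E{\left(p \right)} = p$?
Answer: $3600$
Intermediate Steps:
$N{\left(g \right)} = g^{2}$ ($N{\left(g \right)} = g^{2} - 0 = g^{2} + 0 = g^{2}$)
$\left(N{\left(8 \right)} + E{\left(-4 \right)}\right)^{2} = \left(8^{2} - 4\right)^{2} = \left(64 - 4\right)^{2} = 60^{2} = 3600$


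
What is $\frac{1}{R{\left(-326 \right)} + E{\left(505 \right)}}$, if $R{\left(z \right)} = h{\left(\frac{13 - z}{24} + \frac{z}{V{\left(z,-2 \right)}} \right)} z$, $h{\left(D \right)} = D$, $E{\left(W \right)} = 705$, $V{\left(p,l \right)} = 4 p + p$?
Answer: $- \frac{20}{79299} \approx -0.00025221$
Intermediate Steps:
$V{\left(p,l \right)} = 5 p$
$R{\left(z \right)} = z \left(\frac{89}{120} - \frac{z}{24}\right)$ ($R{\left(z \right)} = \left(\frac{13 - z}{24} + \frac{z}{5 z}\right) z = \left(\left(13 - z\right) \frac{1}{24} + z \frac{1}{5 z}\right) z = \left(\left(\frac{13}{24} - \frac{z}{24}\right) + \frac{1}{5}\right) z = \left(\frac{89}{120} - \frac{z}{24}\right) z = z \left(\frac{89}{120} - \frac{z}{24}\right)$)
$\frac{1}{R{\left(-326 \right)} + E{\left(505 \right)}} = \frac{1}{\frac{1}{120} \left(-326\right) \left(89 - -1630\right) + 705} = \frac{1}{\frac{1}{120} \left(-326\right) \left(89 + 1630\right) + 705} = \frac{1}{\frac{1}{120} \left(-326\right) 1719 + 705} = \frac{1}{- \frac{93399}{20} + 705} = \frac{1}{- \frac{79299}{20}} = - \frac{20}{79299}$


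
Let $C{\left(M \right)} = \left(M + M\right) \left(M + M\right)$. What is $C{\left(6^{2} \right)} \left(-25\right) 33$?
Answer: $-4276800$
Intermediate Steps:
$C{\left(M \right)} = 4 M^{2}$ ($C{\left(M \right)} = 2 M 2 M = 4 M^{2}$)
$C{\left(6^{2} \right)} \left(-25\right) 33 = 4 \left(6^{2}\right)^{2} \left(-25\right) 33 = 4 \cdot 36^{2} \left(-25\right) 33 = 4 \cdot 1296 \left(-25\right) 33 = 5184 \left(-25\right) 33 = \left(-129600\right) 33 = -4276800$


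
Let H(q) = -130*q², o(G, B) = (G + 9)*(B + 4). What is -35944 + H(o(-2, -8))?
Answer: -137864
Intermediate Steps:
o(G, B) = (4 + B)*(9 + G) (o(G, B) = (9 + G)*(4 + B) = (4 + B)*(9 + G))
-35944 + H(o(-2, -8)) = -35944 - 130*(36 + 4*(-2) + 9*(-8) - 8*(-2))² = -35944 - 130*(36 - 8 - 72 + 16)² = -35944 - 130*(-28)² = -35944 - 130*784 = -35944 - 101920 = -137864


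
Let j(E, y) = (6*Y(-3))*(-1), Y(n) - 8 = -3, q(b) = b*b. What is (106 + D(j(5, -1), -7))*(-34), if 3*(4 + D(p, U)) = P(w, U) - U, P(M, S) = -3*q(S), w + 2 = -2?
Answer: -5644/3 ≈ -1881.3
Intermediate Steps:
w = -4 (w = -2 - 2 = -4)
q(b) = b²
Y(n) = 5 (Y(n) = 8 - 3 = 5)
j(E, y) = -30 (j(E, y) = (6*5)*(-1) = 30*(-1) = -30)
P(M, S) = -3*S²
D(p, U) = -4 - U² - U/3 (D(p, U) = -4 + (-3*U² - U)/3 = -4 + (-U - 3*U²)/3 = -4 + (-U² - U/3) = -4 - U² - U/3)
(106 + D(j(5, -1), -7))*(-34) = (106 + (-4 - 1*(-7)² - ⅓*(-7)))*(-34) = (106 + (-4 - 1*49 + 7/3))*(-34) = (106 + (-4 - 49 + 7/3))*(-34) = (106 - 152/3)*(-34) = (166/3)*(-34) = -5644/3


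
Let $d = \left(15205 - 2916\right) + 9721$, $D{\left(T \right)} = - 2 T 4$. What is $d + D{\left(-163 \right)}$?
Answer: $23314$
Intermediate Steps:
$D{\left(T \right)} = - 8 T$
$d = 22010$ ($d = 12289 + 9721 = 22010$)
$d + D{\left(-163 \right)} = 22010 - -1304 = 22010 + 1304 = 23314$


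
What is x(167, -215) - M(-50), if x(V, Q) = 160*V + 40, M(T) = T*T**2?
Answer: 151760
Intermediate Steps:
M(T) = T**3
x(V, Q) = 40 + 160*V
x(167, -215) - M(-50) = (40 + 160*167) - 1*(-50)**3 = (40 + 26720) - 1*(-125000) = 26760 + 125000 = 151760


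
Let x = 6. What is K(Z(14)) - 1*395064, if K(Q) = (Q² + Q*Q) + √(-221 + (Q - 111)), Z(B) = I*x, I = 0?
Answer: -395064 + 2*I*√83 ≈ -3.9506e+5 + 18.221*I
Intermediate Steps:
Z(B) = 0 (Z(B) = 0*6 = 0)
K(Q) = √(-332 + Q) + 2*Q² (K(Q) = (Q² + Q²) + √(-221 + (-111 + Q)) = 2*Q² + √(-332 + Q) = √(-332 + Q) + 2*Q²)
K(Z(14)) - 1*395064 = (√(-332 + 0) + 2*0²) - 1*395064 = (√(-332) + 2*0) - 395064 = (2*I*√83 + 0) - 395064 = 2*I*√83 - 395064 = -395064 + 2*I*√83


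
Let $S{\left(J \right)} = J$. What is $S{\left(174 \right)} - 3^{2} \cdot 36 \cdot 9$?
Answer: $-2742$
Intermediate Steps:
$S{\left(174 \right)} - 3^{2} \cdot 36 \cdot 9 = 174 - 3^{2} \cdot 36 \cdot 9 = 174 - 9 \cdot 36 \cdot 9 = 174 - 324 \cdot 9 = 174 - 2916 = -2742$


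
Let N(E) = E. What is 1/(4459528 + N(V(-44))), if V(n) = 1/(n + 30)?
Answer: 14/62433391 ≈ 2.2424e-7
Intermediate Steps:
V(n) = 1/(30 + n)
1/(4459528 + N(V(-44))) = 1/(4459528 + 1/(30 - 44)) = 1/(4459528 + 1/(-14)) = 1/(4459528 - 1/14) = 1/(62433391/14) = 14/62433391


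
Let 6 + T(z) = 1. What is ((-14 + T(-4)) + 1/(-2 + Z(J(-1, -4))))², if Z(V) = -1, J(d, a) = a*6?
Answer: 3364/9 ≈ 373.78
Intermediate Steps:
T(z) = -5 (T(z) = -6 + 1 = -5)
J(d, a) = 6*a
((-14 + T(-4)) + 1/(-2 + Z(J(-1, -4))))² = ((-14 - 5) + 1/(-2 - 1))² = (-19 + 1/(-3))² = (-19 - ⅓)² = (-58/3)² = 3364/9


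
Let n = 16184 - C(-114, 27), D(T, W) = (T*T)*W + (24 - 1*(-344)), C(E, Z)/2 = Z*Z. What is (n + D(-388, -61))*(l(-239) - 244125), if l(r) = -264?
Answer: 2240580347010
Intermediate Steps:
C(E, Z) = 2*Z² (C(E, Z) = 2*(Z*Z) = 2*Z²)
D(T, W) = 368 + W*T² (D(T, W) = T²*W + (24 + 344) = W*T² + 368 = 368 + W*T²)
n = 14726 (n = 16184 - 2*27² = 16184 - 2*729 = 16184 - 1*1458 = 16184 - 1458 = 14726)
(n + D(-388, -61))*(l(-239) - 244125) = (14726 + (368 - 61*(-388)²))*(-264 - 244125) = (14726 + (368 - 61*150544))*(-244389) = (14726 + (368 - 9183184))*(-244389) = (14726 - 9182816)*(-244389) = -9168090*(-244389) = 2240580347010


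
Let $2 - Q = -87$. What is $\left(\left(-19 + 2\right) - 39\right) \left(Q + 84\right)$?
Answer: $-9688$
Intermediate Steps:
$Q = 89$ ($Q = 2 - -87 = 2 + 87 = 89$)
$\left(\left(-19 + 2\right) - 39\right) \left(Q + 84\right) = \left(\left(-19 + 2\right) - 39\right) \left(89 + 84\right) = \left(-17 - 39\right) 173 = \left(-56\right) 173 = -9688$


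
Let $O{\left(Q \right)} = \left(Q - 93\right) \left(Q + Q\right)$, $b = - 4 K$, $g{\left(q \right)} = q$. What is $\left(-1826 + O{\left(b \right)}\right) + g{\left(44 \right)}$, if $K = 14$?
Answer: $14906$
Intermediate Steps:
$b = -56$ ($b = \left(-4\right) 14 = -56$)
$O{\left(Q \right)} = 2 Q \left(-93 + Q\right)$ ($O{\left(Q \right)} = \left(-93 + Q\right) 2 Q = 2 Q \left(-93 + Q\right)$)
$\left(-1826 + O{\left(b \right)}\right) + g{\left(44 \right)} = \left(-1826 + 2 \left(-56\right) \left(-93 - 56\right)\right) + 44 = \left(-1826 + 2 \left(-56\right) \left(-149\right)\right) + 44 = \left(-1826 + 16688\right) + 44 = 14862 + 44 = 14906$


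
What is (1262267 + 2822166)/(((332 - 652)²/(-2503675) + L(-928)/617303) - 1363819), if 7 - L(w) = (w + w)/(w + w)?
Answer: -252503910333297253/84312716308915285 ≈ -2.9949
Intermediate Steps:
L(w) = 6 (L(w) = 7 - (w + w)/(w + w) = 7 - 2*w/(2*w) = 7 - 2*w*1/(2*w) = 7 - 1*1 = 7 - 1 = 6)
(1262267 + 2822166)/(((332 - 652)²/(-2503675) + L(-928)/617303) - 1363819) = (1262267 + 2822166)/(((332 - 652)²/(-2503675) + 6/617303) - 1363819) = 4084433/(((-320)²*(-1/2503675) + 6*(1/617303)) - 1363819) = 4084433/((102400*(-1/2503675) + 6/617303) - 1363819) = 4084433/((-4096/100147 + 6/617303) - 1363819) = 4084433/(-2527872206/61821043541 - 1363819) = 4084433/(-84312716308915285/61821043541) = 4084433*(-61821043541/84312716308915285) = -252503910333297253/84312716308915285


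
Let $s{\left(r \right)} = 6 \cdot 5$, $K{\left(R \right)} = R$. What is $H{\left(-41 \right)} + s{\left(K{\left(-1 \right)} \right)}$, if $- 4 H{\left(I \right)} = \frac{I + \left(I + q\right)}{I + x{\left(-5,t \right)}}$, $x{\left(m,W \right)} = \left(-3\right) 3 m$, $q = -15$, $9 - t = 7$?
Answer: $\frac{577}{16} \approx 36.063$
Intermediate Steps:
$t = 2$ ($t = 9 - 7 = 2$)
$x{\left(m,W \right)} = - 9 m$
$s{\left(r \right)} = 30$
$H{\left(I \right)} = - \frac{-15 + 2 I}{4 \left(45 + I\right)}$ ($H{\left(I \right)} = - \frac{\left(I + \left(I - 15\right)\right) \frac{1}{I - -45}}{4} = - \frac{\left(I + \left(-15 + I\right)\right) \frac{1}{I + 45}}{4} = - \frac{\left(-15 + 2 I\right) \frac{1}{45 + I}}{4} = - \frac{\frac{1}{45 + I} \left(-15 + 2 I\right)}{4} = - \frac{-15 + 2 I}{4 \left(45 + I\right)}$)
$H{\left(-41 \right)} + s{\left(K{\left(-1 \right)} \right)} = \frac{15 - -82}{4 \left(45 - 41\right)} + 30 = \frac{15 + 82}{4 \cdot 4} + 30 = \frac{1}{4} \cdot \frac{1}{4} \cdot 97 + 30 = \frac{97}{16} + 30 = \frac{577}{16}$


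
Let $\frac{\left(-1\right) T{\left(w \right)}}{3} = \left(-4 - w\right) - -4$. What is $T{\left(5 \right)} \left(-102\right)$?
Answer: $-1530$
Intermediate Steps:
$T{\left(w \right)} = 3 w$ ($T{\left(w \right)} = - 3 \left(\left(-4 - w\right) - -4\right) = - 3 \left(\left(-4 - w\right) + 4\right) = - 3 \left(- w\right) = 3 w$)
$T{\left(5 \right)} \left(-102\right) = 3 \cdot 5 \left(-102\right) = 15 \left(-102\right) = -1530$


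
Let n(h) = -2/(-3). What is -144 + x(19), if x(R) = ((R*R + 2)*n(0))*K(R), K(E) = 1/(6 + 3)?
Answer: -1054/9 ≈ -117.11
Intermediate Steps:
n(h) = ⅔ (n(h) = -2*(-⅓) = ⅔)
K(E) = ⅑ (K(E) = 1/9 = ⅑)
x(R) = 4/27 + 2*R²/27 (x(R) = ((R*R + 2)*(⅔))*(⅑) = ((R² + 2)*(⅔))*(⅑) = ((2 + R²)*(⅔))*(⅑) = (4/3 + 2*R²/3)*(⅑) = 4/27 + 2*R²/27)
-144 + x(19) = -144 + (4/27 + (2/27)*19²) = -144 + (4/27 + (2/27)*361) = -144 + (4/27 + 722/27) = -144 + 242/9 = -1054/9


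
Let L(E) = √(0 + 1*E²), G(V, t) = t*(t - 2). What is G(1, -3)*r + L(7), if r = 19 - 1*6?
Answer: 202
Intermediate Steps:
G(V, t) = t*(-2 + t)
L(E) = √(E²) (L(E) = √(0 + E²) = √(E²))
r = 13 (r = 19 - 6 = 13)
G(1, -3)*r + L(7) = -3*(-2 - 3)*13 + √(7²) = -3*(-5)*13 + √49 = 15*13 + 7 = 195 + 7 = 202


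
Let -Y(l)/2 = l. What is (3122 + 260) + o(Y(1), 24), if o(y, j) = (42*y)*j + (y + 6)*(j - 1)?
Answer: 1458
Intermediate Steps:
Y(l) = -2*l
o(y, j) = (-1 + j)*(6 + y) + 42*j*y (o(y, j) = 42*j*y + (6 + y)*(-1 + j) = 42*j*y + (-1 + j)*(6 + y) = (-1 + j)*(6 + y) + 42*j*y)
(3122 + 260) + o(Y(1), 24) = (3122 + 260) + (-6 - (-2) + 6*24 + 43*24*(-2*1)) = 3382 + (-6 - 1*(-2) + 144 + 43*24*(-2)) = 3382 + (-6 + 2 + 144 - 2064) = 3382 - 1924 = 1458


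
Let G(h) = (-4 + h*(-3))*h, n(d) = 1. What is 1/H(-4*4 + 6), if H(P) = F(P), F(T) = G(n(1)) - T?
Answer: ⅓ ≈ 0.33333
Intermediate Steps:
G(h) = h*(-4 - 3*h) (G(h) = (-4 - 3*h)*h = h*(-4 - 3*h))
F(T) = -7 - T (F(T) = -1*1*(4 + 3*1) - T = -1*1*(4 + 3) - T = -1*1*7 - T = -7 - T)
H(P) = -7 - P
1/H(-4*4 + 6) = 1/(-7 - (-4*4 + 6)) = 1/(-7 - (-16 + 6)) = 1/(-7 - 1*(-10)) = 1/(-7 + 10) = 1/3 = ⅓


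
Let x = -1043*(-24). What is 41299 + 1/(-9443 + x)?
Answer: 643810112/15589 ≈ 41299.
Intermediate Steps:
x = 25032
41299 + 1/(-9443 + x) = 41299 + 1/(-9443 + 25032) = 41299 + 1/15589 = 643810112/15589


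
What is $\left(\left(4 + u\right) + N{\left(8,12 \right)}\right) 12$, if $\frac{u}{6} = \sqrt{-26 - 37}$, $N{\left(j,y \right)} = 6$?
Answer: $120 + 216 i \sqrt{7} \approx 120.0 + 571.48 i$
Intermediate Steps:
$u = 18 i \sqrt{7}$ ($u = 6 \sqrt{-26 - 37} = 6 \sqrt{-63} = 6 \cdot 3 i \sqrt{7} = 18 i \sqrt{7} \approx 47.624 i$)
$\left(\left(4 + u\right) + N{\left(8,12 \right)}\right) 12 = \left(\left(4 + 18 i \sqrt{7}\right) + 6\right) 12 = \left(10 + 18 i \sqrt{7}\right) 12 = 120 + 216 i \sqrt{7}$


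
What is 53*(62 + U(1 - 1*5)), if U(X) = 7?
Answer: 3657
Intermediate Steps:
53*(62 + U(1 - 1*5)) = 53*(62 + 7) = 53*69 = 3657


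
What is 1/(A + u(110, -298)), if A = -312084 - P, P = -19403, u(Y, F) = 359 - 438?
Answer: -1/292760 ≈ -3.4158e-6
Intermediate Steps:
u(Y, F) = -79
A = -292681 (A = -312084 - 1*(-19403) = -312084 + 19403 = -292681)
1/(A + u(110, -298)) = 1/(-292681 - 79) = 1/(-292760) = -1/292760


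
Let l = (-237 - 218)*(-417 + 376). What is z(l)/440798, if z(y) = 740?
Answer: 370/220399 ≈ 0.0016788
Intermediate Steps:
l = 18655 (l = -455*(-41) = 18655)
z(l)/440798 = 740/440798 = 740*(1/440798) = 370/220399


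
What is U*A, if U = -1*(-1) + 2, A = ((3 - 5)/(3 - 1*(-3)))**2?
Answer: 1/3 ≈ 0.33333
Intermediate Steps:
A = 1/9 (A = (-2/(3 + 3))**2 = (-2/6)**2 = (-2*1/6)**2 = (-1/3)**2 = 1/9 ≈ 0.11111)
U = 3 (U = 1 + 2 = 3)
U*A = 3*(1/9) = 1/3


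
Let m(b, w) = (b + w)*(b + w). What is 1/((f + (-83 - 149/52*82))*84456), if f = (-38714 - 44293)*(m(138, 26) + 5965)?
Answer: -13/2994810898846932 ≈ -4.3408e-15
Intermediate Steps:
m(b, w) = (b + w)**2
f = -2727693027 (f = (-38714 - 44293)*((138 + 26)**2 + 5965) = -83007*(164**2 + 5965) = -83007*(26896 + 5965) = -83007*32861 = -2727693027)
1/((f + (-83 - 149/52*82))*84456) = 1/(-2727693027 + (-83 - 149/52*82)*84456) = (1/84456)/(-2727693027 + (-83 - 149*1/52*82)) = (1/84456)/(-2727693027 + (-83 - 149/52*82)) = (1/84456)/(-2727693027 + (-83 - 6109/26)) = (1/84456)/(-2727693027 - 8267/26) = (1/84456)/(-70920026969/26) = -26/70920026969*1/84456 = -13/2994810898846932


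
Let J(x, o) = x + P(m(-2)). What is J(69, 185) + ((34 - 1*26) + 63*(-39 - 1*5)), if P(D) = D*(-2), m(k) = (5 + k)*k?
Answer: -2683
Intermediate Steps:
m(k) = k*(5 + k)
P(D) = -2*D
J(x, o) = 12 + x (J(x, o) = x - (-4)*(5 - 2) = x - (-4)*3 = x - 2*(-6) = x + 12 = 12 + x)
J(69, 185) + ((34 - 1*26) + 63*(-39 - 1*5)) = (12 + 69) + ((34 - 1*26) + 63*(-39 - 1*5)) = 81 + ((34 - 26) + 63*(-39 - 5)) = 81 + (8 + 63*(-44)) = 81 + (8 - 2772) = 81 - 2764 = -2683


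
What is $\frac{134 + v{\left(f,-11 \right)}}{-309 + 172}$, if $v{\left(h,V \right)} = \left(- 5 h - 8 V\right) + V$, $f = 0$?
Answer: $- \frac{211}{137} \approx -1.5401$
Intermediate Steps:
$v{\left(h,V \right)} = - 7 V - 5 h$ ($v{\left(h,V \right)} = \left(- 8 V - 5 h\right) + V = - 7 V - 5 h$)
$\frac{134 + v{\left(f,-11 \right)}}{-309 + 172} = \frac{134 - -77}{-309 + 172} = \frac{134 + \left(77 + 0\right)}{-137} = \left(134 + 77\right) \left(- \frac{1}{137}\right) = 211 \left(- \frac{1}{137}\right) = - \frac{211}{137}$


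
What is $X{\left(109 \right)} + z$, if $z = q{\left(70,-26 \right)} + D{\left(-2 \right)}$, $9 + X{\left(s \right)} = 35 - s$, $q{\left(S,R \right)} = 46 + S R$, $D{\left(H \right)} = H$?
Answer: $-1859$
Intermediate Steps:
$q{\left(S,R \right)} = 46 + R S$
$X{\left(s \right)} = 26 - s$ ($X{\left(s \right)} = -9 - \left(-35 + s\right) = 26 - s$)
$z = -1776$ ($z = \left(46 - 1820\right) - 2 = -1774 - 2 = -1776$)
$X{\left(109 \right)} + z = \left(26 - 109\right) - 1776 = -83 - 1776 = -1859$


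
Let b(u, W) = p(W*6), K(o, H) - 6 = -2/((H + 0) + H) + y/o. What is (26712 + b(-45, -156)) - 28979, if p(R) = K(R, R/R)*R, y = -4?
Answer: -6951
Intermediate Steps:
K(o, H) = 6 - 1/H - 4/o (K(o, H) = 6 + (-2/((H + 0) + H) - 4/o) = 6 + (-2/(H + H) - 4/o) = 6 + (-2*1/(2*H) - 4/o) = 6 + (-1/H - 4/o) = 6 - 1/H - 4/o)
p(R) = R*(5 - 4/R) (p(R) = (6 - 1/(R/R) - 4/R)*R = (6 - 1/1 - 4/R)*R = (6 - 1*1 - 4/R)*R = (6 - 1 - 4/R)*R = (5 - 4/R)*R = R*(5 - 4/R))
b(u, W) = -4 + 30*W (b(u, W) = -4 + 5*(W*6) = -4 + 5*(6*W) = -4 + 30*W)
(26712 + b(-45, -156)) - 28979 = (26712 + (-4 + 30*(-156))) - 28979 = (26712 + (-4 - 4680)) - 28979 = (26712 - 4684) - 28979 = 22028 - 28979 = -6951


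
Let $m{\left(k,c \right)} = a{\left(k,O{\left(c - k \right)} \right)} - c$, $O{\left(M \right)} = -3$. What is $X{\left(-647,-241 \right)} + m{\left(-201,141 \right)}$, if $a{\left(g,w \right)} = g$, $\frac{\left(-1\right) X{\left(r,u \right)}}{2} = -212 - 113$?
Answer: $308$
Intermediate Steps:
$X{\left(r,u \right)} = 650$ ($X{\left(r,u \right)} = - 2 \left(-212 - 113\right) = \left(-2\right) \left(-325\right) = 650$)
$m{\left(k,c \right)} = k - c$
$X{\left(-647,-241 \right)} + m{\left(-201,141 \right)} = 650 - 342 = 308$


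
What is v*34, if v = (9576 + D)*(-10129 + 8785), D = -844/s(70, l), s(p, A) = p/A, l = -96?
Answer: -2452386816/5 ≈ -4.9048e+8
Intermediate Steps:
D = 40512/35 (D = -844/(70/(-96)) = -844/(70*(-1/96)) = -844/(-35/48) = -844*(-48/35) = 40512/35 ≈ 1157.5)
v = -72129024/5 (v = (9576 + 40512/35)*(-10129 + 8785) = (375672/35)*(-1344) = -72129024/5 ≈ -1.4426e+7)
v*34 = -72129024/5*34 = -2452386816/5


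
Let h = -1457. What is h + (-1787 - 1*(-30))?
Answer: -3214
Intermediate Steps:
h + (-1787 - 1*(-30)) = -1457 + (-1787 - 1*(-30)) = -1457 + (-1787 + 30) = -1457 - 1757 = -3214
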